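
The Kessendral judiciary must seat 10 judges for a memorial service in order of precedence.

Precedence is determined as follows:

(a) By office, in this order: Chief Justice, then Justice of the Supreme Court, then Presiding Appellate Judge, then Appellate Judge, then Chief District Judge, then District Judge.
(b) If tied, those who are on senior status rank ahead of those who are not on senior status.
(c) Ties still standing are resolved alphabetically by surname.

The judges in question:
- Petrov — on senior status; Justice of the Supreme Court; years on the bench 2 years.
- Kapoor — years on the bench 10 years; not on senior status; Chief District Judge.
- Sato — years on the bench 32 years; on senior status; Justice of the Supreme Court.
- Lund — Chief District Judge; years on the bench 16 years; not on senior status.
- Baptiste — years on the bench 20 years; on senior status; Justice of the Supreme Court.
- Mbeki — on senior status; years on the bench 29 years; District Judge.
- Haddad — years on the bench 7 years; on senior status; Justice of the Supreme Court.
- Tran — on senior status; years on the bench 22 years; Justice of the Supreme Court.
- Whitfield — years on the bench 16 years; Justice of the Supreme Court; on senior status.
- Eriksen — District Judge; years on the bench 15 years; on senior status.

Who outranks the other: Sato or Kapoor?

By office: Baptiste, Haddad, Petrov, Sato, Tran and Whitfield (Justice of the Supreme Court); then Kapoor and Lund (Chief District Judge); then Eriksen and Mbeki (District Judge).
Baptiste, Haddad, Petrov, Sato, Tran and Whitfield are each on senior status, so the next rule applies.
Among Baptiste, Haddad, Petrov, Sato, Tran and Whitfield, alphabetically by surname: Baptiste before Haddad before Petrov before Sato before Tran before Whitfield.
Kapoor and Lund are each not on senior status, so the next rule applies.
Among Kapoor and Lund, alphabetically by surname: Kapoor before Lund.
Eriksen and Mbeki are each on senior status, so the next rule applies.
Among Eriksen and Mbeki, alphabetically by surname: Eriksen before Mbeki.
So Sato takes precedence.

Sato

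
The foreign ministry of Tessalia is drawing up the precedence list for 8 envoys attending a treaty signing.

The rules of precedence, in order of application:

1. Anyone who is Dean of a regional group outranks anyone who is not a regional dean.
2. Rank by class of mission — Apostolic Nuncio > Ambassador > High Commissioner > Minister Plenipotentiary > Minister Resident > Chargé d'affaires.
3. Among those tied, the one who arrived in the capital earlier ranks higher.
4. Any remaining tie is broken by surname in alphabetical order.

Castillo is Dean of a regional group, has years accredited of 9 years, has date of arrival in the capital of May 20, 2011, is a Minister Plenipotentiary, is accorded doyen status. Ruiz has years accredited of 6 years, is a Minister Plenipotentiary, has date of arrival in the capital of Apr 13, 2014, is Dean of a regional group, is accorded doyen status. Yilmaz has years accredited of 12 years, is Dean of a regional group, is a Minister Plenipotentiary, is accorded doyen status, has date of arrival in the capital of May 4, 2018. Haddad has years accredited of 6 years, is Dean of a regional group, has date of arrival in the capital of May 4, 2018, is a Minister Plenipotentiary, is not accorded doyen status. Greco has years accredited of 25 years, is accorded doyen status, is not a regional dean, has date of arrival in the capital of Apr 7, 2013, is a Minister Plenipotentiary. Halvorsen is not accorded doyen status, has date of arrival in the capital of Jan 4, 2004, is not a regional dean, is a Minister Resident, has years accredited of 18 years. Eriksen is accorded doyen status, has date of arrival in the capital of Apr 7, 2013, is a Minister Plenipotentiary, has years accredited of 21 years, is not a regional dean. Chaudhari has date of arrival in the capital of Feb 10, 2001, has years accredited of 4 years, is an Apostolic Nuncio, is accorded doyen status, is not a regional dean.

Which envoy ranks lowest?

Halvorsen

By the first rule: Castillo, Ruiz, Haddad and Yilmaz (each Dean of a regional group); then Chaudhari, Eriksen, Greco and Halvorsen (each not a regional dean).
Castillo, Ruiz, Haddad and Yilmaz are each Minister Plenipotentiary, so the next rule applies.
Among Castillo, Ruiz, Haddad and Yilmaz, by date of arrival in the capital (earlier first): Castillo (May 20, 2011) before Ruiz (Apr 13, 2014) before Haddad and Yilmaz (May 4, 2018).
Among Haddad and Yilmaz, alphabetically by surname: Haddad before Yilmaz.
Among Chaudhari, Eriksen, Greco and Halvorsen, by class of mission: Chaudhari (Apostolic Nuncio) before Eriksen and Greco (Minister Plenipotentiary) before Halvorsen (Minister Resident).
Eriksen and Greco both have date of arrival in the capital Apr 7, 2013, so the next rule applies.
Among Eriksen and Greco, alphabetically by surname: Eriksen before Greco.
Order: Castillo, Ruiz, Haddad, Yilmaz, Chaudhari, Eriksen, Greco, Halvorsen.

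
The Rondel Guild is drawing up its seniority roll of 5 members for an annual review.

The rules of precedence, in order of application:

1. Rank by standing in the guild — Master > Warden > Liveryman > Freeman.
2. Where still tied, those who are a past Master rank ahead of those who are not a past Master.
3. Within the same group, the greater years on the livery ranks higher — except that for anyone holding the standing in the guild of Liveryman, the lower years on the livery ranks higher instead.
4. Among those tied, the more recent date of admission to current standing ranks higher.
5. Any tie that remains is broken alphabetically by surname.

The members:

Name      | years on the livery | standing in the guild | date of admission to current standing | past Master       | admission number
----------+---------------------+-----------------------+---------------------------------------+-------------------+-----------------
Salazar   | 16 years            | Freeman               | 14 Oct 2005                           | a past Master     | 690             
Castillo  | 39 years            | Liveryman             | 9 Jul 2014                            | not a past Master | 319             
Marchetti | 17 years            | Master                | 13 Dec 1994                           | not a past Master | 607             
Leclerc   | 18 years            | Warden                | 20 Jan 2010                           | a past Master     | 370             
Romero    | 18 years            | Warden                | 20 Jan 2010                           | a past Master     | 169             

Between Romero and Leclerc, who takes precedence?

Leclerc

By standing in the guild: Marchetti (Master); then Leclerc and Romero (Warden); then Castillo (Liveryman); then Salazar (Freeman).
Leclerc and Romero are each a past Master, so the next rule applies.
Leclerc and Romero both have years on the livery 18 years, so the next rule applies.
Leclerc and Romero both have date of admission to current standing 20 Jan 2010, so the next rule applies.
Among Leclerc and Romero, alphabetically by surname: Leclerc before Romero.
So Leclerc takes precedence.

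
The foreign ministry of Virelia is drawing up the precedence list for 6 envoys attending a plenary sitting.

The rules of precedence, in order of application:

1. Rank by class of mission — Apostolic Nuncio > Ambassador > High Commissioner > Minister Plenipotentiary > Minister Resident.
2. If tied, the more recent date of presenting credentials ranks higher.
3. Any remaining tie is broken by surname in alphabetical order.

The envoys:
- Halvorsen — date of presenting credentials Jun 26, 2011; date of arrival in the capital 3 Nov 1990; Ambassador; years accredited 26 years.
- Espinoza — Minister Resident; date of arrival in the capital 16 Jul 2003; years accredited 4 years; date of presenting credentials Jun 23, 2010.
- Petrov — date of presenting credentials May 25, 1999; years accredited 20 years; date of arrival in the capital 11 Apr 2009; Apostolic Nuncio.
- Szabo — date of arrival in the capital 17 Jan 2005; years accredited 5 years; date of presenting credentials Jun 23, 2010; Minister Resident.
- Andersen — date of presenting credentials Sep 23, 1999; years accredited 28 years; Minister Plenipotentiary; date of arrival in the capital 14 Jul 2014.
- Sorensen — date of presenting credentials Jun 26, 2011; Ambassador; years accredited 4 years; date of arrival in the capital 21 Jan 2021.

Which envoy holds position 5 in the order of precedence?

Espinoza

By class of mission: Petrov (Apostolic Nuncio); then Halvorsen and Sorensen (Ambassador); then Andersen (Minister Plenipotentiary); then Espinoza and Szabo (Minister Resident).
Halvorsen and Sorensen both have date of presenting credentials Jun 26, 2011, so the next rule applies.
Among Halvorsen and Sorensen, alphabetically by surname: Halvorsen before Sorensen.
Espinoza and Szabo both have date of presenting credentials Jun 23, 2010, so the next rule applies.
Among Espinoza and Szabo, alphabetically by surname: Espinoza before Szabo.
Order: Petrov, Halvorsen, Sorensen, Andersen, Espinoza, Szabo.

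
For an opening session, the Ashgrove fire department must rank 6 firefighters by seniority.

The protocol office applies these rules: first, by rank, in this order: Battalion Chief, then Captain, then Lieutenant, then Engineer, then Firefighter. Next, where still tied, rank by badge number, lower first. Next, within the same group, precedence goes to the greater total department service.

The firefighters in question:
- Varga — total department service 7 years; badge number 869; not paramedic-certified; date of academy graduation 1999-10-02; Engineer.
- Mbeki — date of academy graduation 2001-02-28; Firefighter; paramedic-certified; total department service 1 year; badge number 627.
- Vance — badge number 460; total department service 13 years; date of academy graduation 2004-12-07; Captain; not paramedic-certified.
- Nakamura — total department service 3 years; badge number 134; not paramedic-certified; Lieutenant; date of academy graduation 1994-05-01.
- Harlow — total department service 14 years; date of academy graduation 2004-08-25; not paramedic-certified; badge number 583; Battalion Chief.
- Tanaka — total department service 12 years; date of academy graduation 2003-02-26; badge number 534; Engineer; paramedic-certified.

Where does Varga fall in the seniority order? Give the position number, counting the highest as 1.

By rank: Harlow (Battalion Chief); then Vance (Captain); then Nakamura (Lieutenant); then Tanaka and Varga (Engineer); then Mbeki (Firefighter).
Among Tanaka and Varga, by badge number (lower first): Tanaka (534) before Varga (869).
Order: Harlow, Vance, Nakamura, Tanaka, Varga, Mbeki. So position 5.

5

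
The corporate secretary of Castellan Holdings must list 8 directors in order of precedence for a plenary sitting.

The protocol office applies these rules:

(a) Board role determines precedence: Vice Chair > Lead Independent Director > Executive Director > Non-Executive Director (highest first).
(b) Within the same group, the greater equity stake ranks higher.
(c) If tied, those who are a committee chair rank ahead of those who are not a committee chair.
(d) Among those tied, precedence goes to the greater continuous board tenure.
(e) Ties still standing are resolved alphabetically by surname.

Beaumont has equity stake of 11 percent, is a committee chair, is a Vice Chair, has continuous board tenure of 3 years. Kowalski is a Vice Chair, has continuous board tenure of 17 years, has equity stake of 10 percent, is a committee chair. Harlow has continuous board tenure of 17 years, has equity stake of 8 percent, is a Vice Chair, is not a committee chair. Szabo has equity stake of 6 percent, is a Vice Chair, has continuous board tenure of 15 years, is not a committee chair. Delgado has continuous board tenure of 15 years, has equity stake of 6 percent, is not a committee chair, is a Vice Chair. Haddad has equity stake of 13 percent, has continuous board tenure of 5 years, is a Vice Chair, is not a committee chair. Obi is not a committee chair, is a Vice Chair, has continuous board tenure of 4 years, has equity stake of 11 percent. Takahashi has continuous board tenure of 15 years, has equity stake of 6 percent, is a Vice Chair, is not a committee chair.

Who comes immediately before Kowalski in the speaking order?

By board role: Haddad, Beaumont, Obi, Kowalski, Harlow, Delgado, Szabo and Takahashi (Vice Chair).
Among Haddad, Beaumont, Obi, Kowalski, Harlow, Delgado, Szabo and Takahashi, by equity stake (higher first): Haddad (13 percent) before Beaumont and Obi (11 percent) before Kowalski (10 percent) before Harlow (8 percent) before Delgado, Szabo and Takahashi (6 percent).
Among Beaumont and Obi, a committee chair before not a committee chair: Beaumont (a committee chair) before Obi (not a committee chair).
Delgado, Szabo and Takahashi are each not a committee chair, so the next rule applies.
Delgado, Szabo and Takahashi all have continuous board tenure 15 years, so the next rule applies.
Among Delgado, Szabo and Takahashi, alphabetically by surname: Delgado before Szabo before Takahashi.
Order: Haddad, Beaumont, Obi, Kowalski, Harlow, Delgado, Szabo, Takahashi.

Obi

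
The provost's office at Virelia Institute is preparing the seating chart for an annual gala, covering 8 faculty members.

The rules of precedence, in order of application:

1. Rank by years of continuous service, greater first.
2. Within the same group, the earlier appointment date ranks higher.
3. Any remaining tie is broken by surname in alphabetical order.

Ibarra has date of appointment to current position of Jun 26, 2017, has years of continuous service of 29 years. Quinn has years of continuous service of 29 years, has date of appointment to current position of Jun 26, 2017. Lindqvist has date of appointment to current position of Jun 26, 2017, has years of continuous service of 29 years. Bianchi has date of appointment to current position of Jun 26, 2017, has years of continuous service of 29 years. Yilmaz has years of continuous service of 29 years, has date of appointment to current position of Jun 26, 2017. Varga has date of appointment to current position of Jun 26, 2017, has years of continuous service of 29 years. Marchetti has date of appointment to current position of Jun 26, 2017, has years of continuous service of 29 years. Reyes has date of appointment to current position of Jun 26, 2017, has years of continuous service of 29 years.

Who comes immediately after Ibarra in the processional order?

Lindqvist

By years of continuous service (higher first): Bianchi, Ibarra, Lindqvist, Marchetti, Quinn, Reyes, Varga and Yilmaz (each 29 years).
Bianchi, Ibarra, Lindqvist, Marchetti, Quinn, Reyes, Varga and Yilmaz all have date of appointment to current position Jun 26, 2017, so the next rule applies.
Among Bianchi, Ibarra, Lindqvist, Marchetti, Quinn, Reyes, Varga and Yilmaz, alphabetically by surname: Bianchi before Ibarra before Lindqvist before Marchetti before Quinn before Reyes before Varga before Yilmaz.
Order: Bianchi, Ibarra, Lindqvist, Marchetti, Quinn, Reyes, Varga, Yilmaz.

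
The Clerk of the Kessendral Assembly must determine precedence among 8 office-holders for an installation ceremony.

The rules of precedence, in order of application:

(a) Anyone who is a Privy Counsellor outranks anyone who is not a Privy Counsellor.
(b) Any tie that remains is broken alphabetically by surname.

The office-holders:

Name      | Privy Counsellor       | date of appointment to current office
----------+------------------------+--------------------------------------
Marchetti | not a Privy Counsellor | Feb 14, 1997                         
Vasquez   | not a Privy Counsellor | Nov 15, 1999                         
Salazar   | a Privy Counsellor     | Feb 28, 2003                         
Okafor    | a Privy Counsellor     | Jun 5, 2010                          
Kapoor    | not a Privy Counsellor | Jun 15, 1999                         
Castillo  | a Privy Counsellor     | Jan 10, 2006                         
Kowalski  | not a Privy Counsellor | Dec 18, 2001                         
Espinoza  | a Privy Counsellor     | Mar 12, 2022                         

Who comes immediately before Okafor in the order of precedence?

Espinoza

By the first rule: Castillo, Espinoza, Okafor and Salazar (each a Privy Counsellor); then Kapoor, Kowalski, Marchetti and Vasquez (each not a Privy Counsellor).
Among Castillo, Espinoza, Okafor and Salazar, alphabetically by surname: Castillo before Espinoza before Okafor before Salazar.
Among Kapoor, Kowalski, Marchetti and Vasquez, alphabetically by surname: Kapoor before Kowalski before Marchetti before Vasquez.
Order: Castillo, Espinoza, Okafor, Salazar, Kapoor, Kowalski, Marchetti, Vasquez.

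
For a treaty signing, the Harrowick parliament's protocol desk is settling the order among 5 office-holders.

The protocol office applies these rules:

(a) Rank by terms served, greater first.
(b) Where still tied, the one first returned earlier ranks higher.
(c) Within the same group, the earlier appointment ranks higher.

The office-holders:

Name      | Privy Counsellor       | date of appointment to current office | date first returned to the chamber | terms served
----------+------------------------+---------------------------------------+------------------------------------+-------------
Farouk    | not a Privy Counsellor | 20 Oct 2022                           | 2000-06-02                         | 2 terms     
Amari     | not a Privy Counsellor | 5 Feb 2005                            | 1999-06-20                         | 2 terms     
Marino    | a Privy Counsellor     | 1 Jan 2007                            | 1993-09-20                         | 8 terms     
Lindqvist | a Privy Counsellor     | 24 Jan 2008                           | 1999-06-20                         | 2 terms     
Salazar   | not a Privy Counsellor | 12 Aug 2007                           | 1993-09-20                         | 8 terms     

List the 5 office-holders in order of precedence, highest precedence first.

By terms served (higher first): Marino and Salazar (both 8 terms); then Amari, Lindqvist and Farouk (each 2 terms).
Marino and Salazar both have date first returned to the chamber 1993-09-20, so the next rule applies.
Among Marino and Salazar, by date of appointment to current office (earlier first): Marino (1 Jan 2007) before Salazar (12 Aug 2007).
Among Amari, Lindqvist and Farouk, by date first returned to the chamber (earlier first): Amari and Lindqvist (1999-06-20) before Farouk (2000-06-02).
Among Amari and Lindqvist, by date of appointment to current office (earlier first): Amari (5 Feb 2005) before Lindqvist (24 Jan 2008).
Full order: Marino, Salazar, Amari, Lindqvist, Farouk.

Marino, Salazar, Amari, Lindqvist, Farouk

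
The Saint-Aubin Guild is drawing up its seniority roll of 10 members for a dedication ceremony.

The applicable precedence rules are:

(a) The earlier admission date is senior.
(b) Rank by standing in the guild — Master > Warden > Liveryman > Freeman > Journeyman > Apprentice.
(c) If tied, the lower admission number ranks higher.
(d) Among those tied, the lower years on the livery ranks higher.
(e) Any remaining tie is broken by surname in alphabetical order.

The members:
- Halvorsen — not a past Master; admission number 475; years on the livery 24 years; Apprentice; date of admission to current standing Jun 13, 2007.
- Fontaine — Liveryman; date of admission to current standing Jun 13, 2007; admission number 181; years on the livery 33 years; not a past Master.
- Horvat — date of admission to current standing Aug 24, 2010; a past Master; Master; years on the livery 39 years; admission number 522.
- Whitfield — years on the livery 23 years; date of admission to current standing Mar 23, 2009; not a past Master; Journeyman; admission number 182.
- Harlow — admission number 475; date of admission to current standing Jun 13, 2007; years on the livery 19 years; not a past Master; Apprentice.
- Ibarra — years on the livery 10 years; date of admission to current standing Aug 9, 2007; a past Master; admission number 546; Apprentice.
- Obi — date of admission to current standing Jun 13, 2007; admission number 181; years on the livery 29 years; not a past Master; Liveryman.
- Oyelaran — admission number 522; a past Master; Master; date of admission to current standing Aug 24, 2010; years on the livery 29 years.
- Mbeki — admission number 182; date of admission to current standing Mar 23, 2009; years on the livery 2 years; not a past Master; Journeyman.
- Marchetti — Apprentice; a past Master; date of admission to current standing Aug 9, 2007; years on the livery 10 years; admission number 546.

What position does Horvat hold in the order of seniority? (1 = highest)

By date of admission to current standing (earlier first): Obi, Fontaine, Harlow and Halvorsen (each Jun 13, 2007); then Ibarra and Marchetti (both Aug 9, 2007); then Mbeki and Whitfield (both Mar 23, 2009); then Oyelaran and Horvat (both Aug 24, 2010).
Among Obi, Fontaine, Harlow and Halvorsen, by standing in the guild: Obi and Fontaine (Liveryman) before Harlow and Halvorsen (Apprentice).
Obi and Fontaine both have admission number 181, so the next rule applies.
Among Obi and Fontaine, by years on the livery (lower first): Obi (29 years) before Fontaine (33 years).
Harlow and Halvorsen both have admission number 475, so the next rule applies.
Among Harlow and Halvorsen, by years on the livery (lower first): Harlow (19 years) before Halvorsen (24 years).
Ibarra and Marchetti are each Apprentice, so the next rule applies.
Ibarra and Marchetti both have admission number 546, so the next rule applies.
Ibarra and Marchetti both have years on the livery 10 years, so the next rule applies.
Among Ibarra and Marchetti, alphabetically by surname: Ibarra before Marchetti.
Mbeki and Whitfield are each Journeyman, so the next rule applies.
Mbeki and Whitfield both have admission number 182, so the next rule applies.
Among Mbeki and Whitfield, by years on the livery (lower first): Mbeki (2 years) before Whitfield (23 years).
Oyelaran and Horvat are each Master, so the next rule applies.
Oyelaran and Horvat both have admission number 522, so the next rule applies.
Among Oyelaran and Horvat, by years on the livery (lower first): Oyelaran (29 years) before Horvat (39 years).
Order: Obi, Fontaine, Harlow, Halvorsen, Ibarra, Marchetti, Mbeki, Whitfield, Oyelaran, Horvat. So position 10.

10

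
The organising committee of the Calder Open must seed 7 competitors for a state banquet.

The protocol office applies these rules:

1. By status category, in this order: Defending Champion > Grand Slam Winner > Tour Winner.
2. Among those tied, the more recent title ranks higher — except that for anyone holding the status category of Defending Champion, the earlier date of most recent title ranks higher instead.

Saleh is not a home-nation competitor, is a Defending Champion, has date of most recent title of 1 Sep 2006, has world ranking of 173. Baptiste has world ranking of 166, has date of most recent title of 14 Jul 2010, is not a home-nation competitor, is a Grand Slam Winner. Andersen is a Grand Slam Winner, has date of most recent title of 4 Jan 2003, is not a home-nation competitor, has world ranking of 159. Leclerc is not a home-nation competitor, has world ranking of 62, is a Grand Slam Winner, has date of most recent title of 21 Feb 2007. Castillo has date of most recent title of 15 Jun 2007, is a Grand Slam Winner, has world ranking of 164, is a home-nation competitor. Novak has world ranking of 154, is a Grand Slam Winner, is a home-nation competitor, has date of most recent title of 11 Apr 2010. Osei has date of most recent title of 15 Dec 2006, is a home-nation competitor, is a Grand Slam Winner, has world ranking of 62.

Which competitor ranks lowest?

Andersen

By status category: Saleh (Defending Champion); then Baptiste, Novak, Castillo, Leclerc, Osei and Andersen (Grand Slam Winner).
Among Baptiste, Novak, Castillo, Leclerc, Osei and Andersen, by date of most recent title (later first): Baptiste (14 Jul 2010) before Novak (11 Apr 2010) before Castillo (15 Jun 2007) before Leclerc (21 Feb 2007) before Osei (15 Dec 2006) before Andersen (4 Jan 2003).
Order: Saleh, Baptiste, Novak, Castillo, Leclerc, Osei, Andersen.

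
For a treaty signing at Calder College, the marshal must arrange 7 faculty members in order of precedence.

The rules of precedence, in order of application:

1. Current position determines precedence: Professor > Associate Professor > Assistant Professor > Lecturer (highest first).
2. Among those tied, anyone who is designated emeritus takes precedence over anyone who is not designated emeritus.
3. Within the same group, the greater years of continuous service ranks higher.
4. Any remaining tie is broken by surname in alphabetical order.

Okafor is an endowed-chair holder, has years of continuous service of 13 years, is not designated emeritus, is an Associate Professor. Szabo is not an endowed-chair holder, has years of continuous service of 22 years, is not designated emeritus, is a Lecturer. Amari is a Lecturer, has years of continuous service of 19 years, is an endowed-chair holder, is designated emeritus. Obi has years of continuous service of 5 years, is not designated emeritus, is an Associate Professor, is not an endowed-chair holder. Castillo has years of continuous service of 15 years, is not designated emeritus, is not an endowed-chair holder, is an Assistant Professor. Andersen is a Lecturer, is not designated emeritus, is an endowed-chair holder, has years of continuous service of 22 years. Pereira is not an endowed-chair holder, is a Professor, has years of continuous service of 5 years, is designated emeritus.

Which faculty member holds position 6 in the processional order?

Andersen

By current position: Pereira (Professor); then Okafor and Obi (Associate Professor); then Castillo (Assistant Professor); then Amari, Andersen and Szabo (Lecturer).
Okafor and Obi are each not designated emeritus, so the next rule applies.
Among Okafor and Obi, by years of continuous service (higher first): Okafor (13 years) before Obi (5 years).
Among Amari, Andersen and Szabo, designated emeritus before not designated emeritus: Amari (designated emeritus) before Andersen and Szabo (not designated emeritus).
Andersen and Szabo both have years of continuous service 22 years, so the next rule applies.
Among Andersen and Szabo, alphabetically by surname: Andersen before Szabo.
Order: Pereira, Okafor, Obi, Castillo, Amari, Andersen, Szabo.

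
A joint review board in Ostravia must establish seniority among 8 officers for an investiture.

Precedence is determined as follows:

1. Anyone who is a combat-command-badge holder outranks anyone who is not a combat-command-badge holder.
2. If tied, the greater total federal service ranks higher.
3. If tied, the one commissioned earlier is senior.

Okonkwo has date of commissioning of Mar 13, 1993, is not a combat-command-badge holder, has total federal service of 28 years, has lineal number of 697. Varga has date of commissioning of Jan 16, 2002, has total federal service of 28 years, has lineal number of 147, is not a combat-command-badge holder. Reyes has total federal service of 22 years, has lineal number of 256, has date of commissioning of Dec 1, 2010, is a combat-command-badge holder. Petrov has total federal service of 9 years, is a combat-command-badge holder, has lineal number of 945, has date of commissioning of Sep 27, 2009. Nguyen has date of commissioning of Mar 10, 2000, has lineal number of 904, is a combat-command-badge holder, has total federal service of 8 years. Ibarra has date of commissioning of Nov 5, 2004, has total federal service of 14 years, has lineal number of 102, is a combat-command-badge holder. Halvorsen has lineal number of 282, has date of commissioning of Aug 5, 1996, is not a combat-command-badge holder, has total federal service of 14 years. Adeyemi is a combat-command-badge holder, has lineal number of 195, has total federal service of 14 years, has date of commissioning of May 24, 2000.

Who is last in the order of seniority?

By the first rule: Reyes, Adeyemi, Ibarra, Petrov and Nguyen (each a combat-command-badge holder); then Okonkwo, Varga and Halvorsen (each not a combat-command-badge holder).
Among Reyes, Adeyemi, Ibarra, Petrov and Nguyen, by total federal service (higher first): Reyes (22 years) before Adeyemi and Ibarra (14 years) before Petrov (9 years) before Nguyen (8 years).
Among Adeyemi and Ibarra, by date of commissioning (earlier first): Adeyemi (May 24, 2000) before Ibarra (Nov 5, 2004).
Among Okonkwo, Varga and Halvorsen, by total federal service (higher first): Okonkwo and Varga (28 years) before Halvorsen (14 years).
Among Okonkwo and Varga, by date of commissioning (earlier first): Okonkwo (Mar 13, 1993) before Varga (Jan 16, 2002).
Order: Reyes, Adeyemi, Ibarra, Petrov, Nguyen, Okonkwo, Varga, Halvorsen.

Halvorsen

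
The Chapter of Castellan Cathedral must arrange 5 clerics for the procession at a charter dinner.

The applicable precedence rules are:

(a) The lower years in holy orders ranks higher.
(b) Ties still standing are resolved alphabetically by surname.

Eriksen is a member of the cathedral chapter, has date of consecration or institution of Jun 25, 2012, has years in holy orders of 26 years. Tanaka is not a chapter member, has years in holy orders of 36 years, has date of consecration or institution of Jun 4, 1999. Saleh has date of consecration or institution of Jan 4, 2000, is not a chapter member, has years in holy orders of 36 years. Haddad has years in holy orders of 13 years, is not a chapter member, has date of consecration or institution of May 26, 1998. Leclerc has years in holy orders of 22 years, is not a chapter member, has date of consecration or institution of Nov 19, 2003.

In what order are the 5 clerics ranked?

By years in holy orders (lower first): Haddad (13 years); then Leclerc (22 years); then Eriksen (26 years); then Saleh and Tanaka (both 36 years).
Among Saleh and Tanaka, alphabetically by surname: Saleh before Tanaka.
Full order: Haddad, Leclerc, Eriksen, Saleh, Tanaka.

Haddad, Leclerc, Eriksen, Saleh, Tanaka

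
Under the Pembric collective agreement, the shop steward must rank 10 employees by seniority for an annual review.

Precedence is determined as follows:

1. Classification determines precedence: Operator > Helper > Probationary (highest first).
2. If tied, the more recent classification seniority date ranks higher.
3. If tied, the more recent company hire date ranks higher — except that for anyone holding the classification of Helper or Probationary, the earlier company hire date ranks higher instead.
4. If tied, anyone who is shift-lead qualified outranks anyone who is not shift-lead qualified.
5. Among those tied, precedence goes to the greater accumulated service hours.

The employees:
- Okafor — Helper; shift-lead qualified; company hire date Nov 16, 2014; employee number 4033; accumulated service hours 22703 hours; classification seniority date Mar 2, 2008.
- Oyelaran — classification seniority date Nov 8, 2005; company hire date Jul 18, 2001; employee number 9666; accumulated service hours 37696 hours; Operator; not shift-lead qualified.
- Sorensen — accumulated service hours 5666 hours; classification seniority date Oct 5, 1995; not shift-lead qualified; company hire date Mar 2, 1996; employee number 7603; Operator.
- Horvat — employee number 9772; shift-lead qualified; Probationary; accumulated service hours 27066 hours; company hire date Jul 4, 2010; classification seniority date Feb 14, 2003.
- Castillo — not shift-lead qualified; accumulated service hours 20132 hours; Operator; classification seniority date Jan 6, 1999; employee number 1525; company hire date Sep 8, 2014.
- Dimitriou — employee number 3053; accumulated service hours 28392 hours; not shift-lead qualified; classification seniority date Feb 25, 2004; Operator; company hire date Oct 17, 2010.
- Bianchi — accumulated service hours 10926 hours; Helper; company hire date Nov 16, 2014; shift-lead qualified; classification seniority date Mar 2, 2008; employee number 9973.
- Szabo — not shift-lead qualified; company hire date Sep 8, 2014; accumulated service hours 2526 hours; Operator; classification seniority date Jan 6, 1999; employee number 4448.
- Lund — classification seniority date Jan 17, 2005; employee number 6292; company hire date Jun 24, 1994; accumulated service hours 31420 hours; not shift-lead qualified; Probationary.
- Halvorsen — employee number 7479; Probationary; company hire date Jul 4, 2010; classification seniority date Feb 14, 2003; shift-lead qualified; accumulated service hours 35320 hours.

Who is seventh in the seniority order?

By classification: Oyelaran, Dimitriou, Castillo, Szabo and Sorensen (Operator); then Okafor and Bianchi (Helper); then Lund, Halvorsen and Horvat (Probationary).
Among Oyelaran, Dimitriou, Castillo, Szabo and Sorensen, by classification seniority date (later first): Oyelaran (Nov 8, 2005) before Dimitriou (Feb 25, 2004) before Castillo and Szabo (Jan 6, 1999) before Sorensen (Oct 5, 1995).
Castillo and Szabo both have company hire date Sep 8, 2014, so the next rule applies.
Castillo and Szabo are each not shift-lead qualified, so the next rule applies.
Among Castillo and Szabo, by accumulated service hours (higher first): Castillo (20132 hours) before Szabo (2526 hours).
Okafor and Bianchi both have classification seniority date Mar 2, 2008, so the next rule applies.
Okafor and Bianchi both have company hire date Nov 16, 2014, so the next rule applies.
Okafor and Bianchi are each shift-lead qualified, so the next rule applies.
Among Okafor and Bianchi, by accumulated service hours (higher first): Okafor (22703 hours) before Bianchi (10926 hours).
Among Lund, Halvorsen and Horvat, by classification seniority date (later first): Lund (Jan 17, 2005) before Halvorsen and Horvat (Feb 14, 2003).
Halvorsen and Horvat both have company hire date Jul 4, 2010, so the next rule applies.
Halvorsen and Horvat are each shift-lead qualified, so the next rule applies.
Among Halvorsen and Horvat, by accumulated service hours (higher first): Halvorsen (35320 hours) before Horvat (27066 hours).
Order: Oyelaran, Dimitriou, Castillo, Szabo, Sorensen, Okafor, Bianchi, Lund, Halvorsen, Horvat.

Bianchi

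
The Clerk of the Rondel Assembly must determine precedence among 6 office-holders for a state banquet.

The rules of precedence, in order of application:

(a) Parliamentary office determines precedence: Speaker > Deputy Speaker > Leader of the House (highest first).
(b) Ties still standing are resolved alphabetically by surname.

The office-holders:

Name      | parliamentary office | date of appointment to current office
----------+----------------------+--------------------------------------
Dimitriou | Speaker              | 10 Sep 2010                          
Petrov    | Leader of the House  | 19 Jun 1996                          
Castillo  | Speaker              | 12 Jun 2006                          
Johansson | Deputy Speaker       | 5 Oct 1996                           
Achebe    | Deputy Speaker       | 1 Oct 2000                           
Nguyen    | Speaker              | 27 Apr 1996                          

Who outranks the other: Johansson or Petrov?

By parliamentary office: Castillo, Dimitriou and Nguyen (Speaker); then Achebe and Johansson (Deputy Speaker); then Petrov (Leader of the House).
Among Castillo, Dimitriou and Nguyen, alphabetically by surname: Castillo before Dimitriou before Nguyen.
Among Achebe and Johansson, alphabetically by surname: Achebe before Johansson.
So Johansson takes precedence.

Johansson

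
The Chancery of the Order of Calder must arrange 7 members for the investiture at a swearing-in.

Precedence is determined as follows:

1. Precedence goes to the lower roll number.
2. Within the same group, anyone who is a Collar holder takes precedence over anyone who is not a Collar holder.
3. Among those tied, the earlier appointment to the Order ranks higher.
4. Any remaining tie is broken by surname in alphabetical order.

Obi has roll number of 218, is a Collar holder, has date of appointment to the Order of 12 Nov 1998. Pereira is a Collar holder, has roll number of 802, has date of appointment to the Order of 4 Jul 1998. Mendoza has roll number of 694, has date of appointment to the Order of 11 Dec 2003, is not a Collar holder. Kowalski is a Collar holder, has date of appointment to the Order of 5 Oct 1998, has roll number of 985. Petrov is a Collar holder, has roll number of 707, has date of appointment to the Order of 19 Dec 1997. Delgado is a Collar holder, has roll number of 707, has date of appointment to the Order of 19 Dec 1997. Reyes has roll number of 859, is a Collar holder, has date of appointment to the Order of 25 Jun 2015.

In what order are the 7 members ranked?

Obi, Mendoza, Delgado, Petrov, Pereira, Reyes, Kowalski

By roll number (lower first): Obi (218); then Mendoza (694); then Delgado and Petrov (both 707); then Pereira (802); then Reyes (859); then Kowalski (985).
Delgado and Petrov are each a Collar holder, so the next rule applies.
Delgado and Petrov both have date of appointment to the Order 19 Dec 1997, so the next rule applies.
Among Delgado and Petrov, alphabetically by surname: Delgado before Petrov.
Full order: Obi, Mendoza, Delgado, Petrov, Pereira, Reyes, Kowalski.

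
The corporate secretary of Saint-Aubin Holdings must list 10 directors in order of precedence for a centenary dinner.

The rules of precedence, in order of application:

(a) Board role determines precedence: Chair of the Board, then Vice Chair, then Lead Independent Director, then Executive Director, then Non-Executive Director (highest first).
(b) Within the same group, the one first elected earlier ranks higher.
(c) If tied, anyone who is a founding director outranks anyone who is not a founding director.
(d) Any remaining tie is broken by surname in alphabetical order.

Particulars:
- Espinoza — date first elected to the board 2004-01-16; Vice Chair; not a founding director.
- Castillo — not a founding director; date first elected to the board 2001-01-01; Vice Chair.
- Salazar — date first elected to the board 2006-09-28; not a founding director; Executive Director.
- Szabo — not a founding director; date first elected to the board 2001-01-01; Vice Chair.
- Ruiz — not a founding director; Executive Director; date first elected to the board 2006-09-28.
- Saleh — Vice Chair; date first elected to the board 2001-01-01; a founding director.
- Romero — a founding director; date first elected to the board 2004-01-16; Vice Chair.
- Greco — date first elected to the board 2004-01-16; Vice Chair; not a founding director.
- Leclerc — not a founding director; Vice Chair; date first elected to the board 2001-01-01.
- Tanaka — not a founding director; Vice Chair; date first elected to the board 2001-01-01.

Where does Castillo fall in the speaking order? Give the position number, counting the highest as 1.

By board role: Saleh, Castillo, Leclerc, Szabo, Tanaka, Romero, Espinoza and Greco (Vice Chair); then Ruiz and Salazar (Executive Director).
Among Saleh, Castillo, Leclerc, Szabo, Tanaka, Romero, Espinoza and Greco, by date first elected to the board (earlier first): Saleh, Castillo, Leclerc, Szabo and Tanaka (2001-01-01) before Romero, Espinoza and Greco (2004-01-16).
Among Saleh, Castillo, Leclerc, Szabo and Tanaka, a founding director before not a founding director: Saleh (a founding director) before Castillo, Leclerc, Szabo and Tanaka (not a founding director).
Among Castillo, Leclerc, Szabo and Tanaka, alphabetically by surname: Castillo before Leclerc before Szabo before Tanaka.
Among Romero, Espinoza and Greco, a founding director before not a founding director: Romero (a founding director) before Espinoza and Greco (not a founding director).
Among Espinoza and Greco, alphabetically by surname: Espinoza before Greco.
Ruiz and Salazar both have date first elected to the board 2006-09-28, so the next rule applies.
Ruiz and Salazar are each not a founding director, so the next rule applies.
Among Ruiz and Salazar, alphabetically by surname: Ruiz before Salazar.
Order: Saleh, Castillo, Leclerc, Szabo, Tanaka, Romero, Espinoza, Greco, Ruiz, Salazar. So position 2.

2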